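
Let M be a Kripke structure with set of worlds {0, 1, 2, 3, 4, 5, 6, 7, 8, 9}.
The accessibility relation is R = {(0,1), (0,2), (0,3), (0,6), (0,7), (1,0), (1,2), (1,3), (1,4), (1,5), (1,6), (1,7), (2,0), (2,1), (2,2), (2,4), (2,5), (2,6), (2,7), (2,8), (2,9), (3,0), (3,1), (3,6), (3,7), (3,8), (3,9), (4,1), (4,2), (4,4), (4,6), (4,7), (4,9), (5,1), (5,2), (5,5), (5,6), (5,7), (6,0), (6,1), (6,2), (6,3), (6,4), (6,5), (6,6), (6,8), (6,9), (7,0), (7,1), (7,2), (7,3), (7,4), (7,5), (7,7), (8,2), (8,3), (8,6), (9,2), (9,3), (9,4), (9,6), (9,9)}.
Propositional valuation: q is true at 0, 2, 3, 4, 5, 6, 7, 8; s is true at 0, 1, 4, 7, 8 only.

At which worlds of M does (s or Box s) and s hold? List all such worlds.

0, 1, 4, 7, 8

Let φ = (s or Box s) and s. Evaluate φ at each world:
  0 (successors {1, 2, 3, 6, 7}): φ is true.
  1 (successors {0, 2, 3, 4, 5, 6, 7}): φ is true.
  2 (successors {0, 1, 2, 4, 5, 6, 7, 8, 9}): φ is false.
  3 (successors {0, 1, 6, 7, 8, 9}): φ is false.
  4 (successors {1, 2, 4, 6, 7, 9}): φ is true.
  5 (successors {1, 2, 5, 6, 7}): φ is false.
  6 (successors {0, 1, 2, 3, 4, 5, 6, 8, 9}): φ is false.
  7 (successors {0, 1, 2, 3, 4, 5, 7}): φ is true.
  8 (successors {2, 3, 6}): φ is true.
  9 (successors {2, 3, 4, 6, 9}): φ is false.
For instance, at 7:
  At 7: s or Box s is true, s is true, so (s or Box s) and s is true.
    At 7: s is true, Box s is false, so s or Box s is true.
      At 7: Box s requires s at every successor {0, 1, 2, 3, 4, 5, 7}.
        s fails at 2, so Box s is false at 7.
Satisfying worlds: {0, 1, 4, 7, 8}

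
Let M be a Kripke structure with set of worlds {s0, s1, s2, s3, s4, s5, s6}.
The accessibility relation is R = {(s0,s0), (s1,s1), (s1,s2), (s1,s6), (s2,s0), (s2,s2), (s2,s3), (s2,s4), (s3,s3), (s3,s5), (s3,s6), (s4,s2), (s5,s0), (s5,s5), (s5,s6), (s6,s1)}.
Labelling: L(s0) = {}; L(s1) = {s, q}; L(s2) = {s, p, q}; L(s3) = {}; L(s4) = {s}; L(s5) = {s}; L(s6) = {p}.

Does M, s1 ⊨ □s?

No

At s1: □s requires s at every successor {s1, s2, s6}.
  s fails at s6, so □s is false at s1.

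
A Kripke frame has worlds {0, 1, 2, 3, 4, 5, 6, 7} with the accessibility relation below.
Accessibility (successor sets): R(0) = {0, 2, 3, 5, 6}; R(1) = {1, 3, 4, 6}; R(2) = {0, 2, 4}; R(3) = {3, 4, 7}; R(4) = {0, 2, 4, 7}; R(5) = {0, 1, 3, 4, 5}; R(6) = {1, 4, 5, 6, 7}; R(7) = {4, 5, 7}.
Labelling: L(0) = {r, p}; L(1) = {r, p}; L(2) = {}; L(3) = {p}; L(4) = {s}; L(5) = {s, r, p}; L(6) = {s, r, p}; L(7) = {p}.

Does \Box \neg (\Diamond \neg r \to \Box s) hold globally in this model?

Let φ = \Box \neg (\Diamond \neg r \to \Box s). Evaluate φ at each world:
  0 (successors {0, 2, 3, 5, 6}): φ is true.
  1 (successors {1, 3, 4, 6}): φ is true.
  2 (successors {0, 2, 4}): φ is true.
  3 (successors {3, 4, 7}): φ is true.
  4 (successors {0, 2, 4, 7}): φ is true.
  5 (successors {0, 1, 3, 4, 5}): φ is true.
  6 (successors {1, 4, 5, 6, 7}): φ is true.
  7 (successors {4, 5, 7}): φ is true.
For instance, at 0:
  At 0: \Box \neg (\Diamond \neg r \to \Box s) requires \neg (\Diamond \neg r \to \Box s) at every successor {0, 2, 3, 5, 6}.
    At 0: \neg (\Diamond \neg r \to \Box s) is true.
    At 2: \neg (\Diamond \neg r \to \Box s) is true.
    At 3: \neg (\Diamond \neg r \to \Box s) is true.
    At 5: \neg (\Diamond \neg r \to \Box s) is true.
    At 6: \neg (\Diamond \neg r \to \Box s) is true.
  So \Box \neg (\Diamond \neg r \to \Box s) is true at 0.

Yes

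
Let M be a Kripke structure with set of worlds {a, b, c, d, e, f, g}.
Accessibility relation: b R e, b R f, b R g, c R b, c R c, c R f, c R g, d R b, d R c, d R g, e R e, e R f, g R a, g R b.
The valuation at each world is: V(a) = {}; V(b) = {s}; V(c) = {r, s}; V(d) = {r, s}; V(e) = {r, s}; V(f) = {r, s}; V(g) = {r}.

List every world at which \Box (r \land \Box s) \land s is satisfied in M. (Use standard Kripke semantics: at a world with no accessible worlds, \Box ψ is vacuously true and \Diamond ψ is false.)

e, f

Let φ = \Box (r \land \Box s) \land s. Evaluate φ at each world:
  a (successors ∅): φ is false.
  b (successors {e, f, g}): φ is false.
  c (successors {b, c, f, g}): φ is false.
  d (successors {b, c, g}): φ is false.
  e (successors {e, f}): φ is true.
  f (successors ∅): φ is true.
  g (successors {a, b}): φ is false.
For instance, at g:
  At g: \Box (r \land \Box s) is false, s is false, so \Box (r \land \Box s) \land s is false.
    At g: \Box (r \land \Box s) requires r \land \Box s at every successor {a, b}.
      r \land \Box s fails at a, so \Box (r \land \Box s) is false at g.
Satisfying worlds: {e, f}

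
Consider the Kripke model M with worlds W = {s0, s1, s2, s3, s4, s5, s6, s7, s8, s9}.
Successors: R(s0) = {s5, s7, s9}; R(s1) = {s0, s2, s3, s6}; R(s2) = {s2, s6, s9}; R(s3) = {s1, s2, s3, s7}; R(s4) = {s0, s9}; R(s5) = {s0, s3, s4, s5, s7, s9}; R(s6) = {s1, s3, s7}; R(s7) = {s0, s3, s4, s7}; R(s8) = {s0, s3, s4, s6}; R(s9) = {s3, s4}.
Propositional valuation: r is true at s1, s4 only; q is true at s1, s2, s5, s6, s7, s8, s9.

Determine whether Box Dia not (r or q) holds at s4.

No

At s4: Box Dia not (r or q) requires Dia not (r or q) at every successor {s0, s9}.
  Dia not (r or q) fails at s0, so Box Dia not (r or q) is false at s4.
    At s0: Dia not (r or q) requires not (r or q) at some successor in {s5, s7, s9}.
      At s5: not (r or q) is false.
      At s7: not (r or q) is false.
      At s9: not (r or q) is false.
    So Dia not (r or q) is false at s0.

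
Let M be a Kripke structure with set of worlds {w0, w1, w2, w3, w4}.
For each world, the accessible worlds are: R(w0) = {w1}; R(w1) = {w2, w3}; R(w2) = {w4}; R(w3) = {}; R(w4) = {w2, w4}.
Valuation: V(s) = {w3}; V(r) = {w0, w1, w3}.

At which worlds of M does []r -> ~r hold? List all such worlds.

w1, w2, w4

Let φ = []r -> ~r. Evaluate φ at each world:
  w0 (successors {w1}): φ is false.
  w1 (successors {w2, w3}): φ is true.
  w2 (successors {w4}): φ is true.
  w3 (successors ∅): φ is false.
  w4 (successors {w2, w4}): φ is true.
For instance, at w0:
  At w0: []r is true, ~r is false, so []r -> ~r is false.
    At w0: []r requires r at every successor {w1}.
      At w1: r is true.
    So []r is true at w0.
Satisfying worlds: {w1, w2, w4}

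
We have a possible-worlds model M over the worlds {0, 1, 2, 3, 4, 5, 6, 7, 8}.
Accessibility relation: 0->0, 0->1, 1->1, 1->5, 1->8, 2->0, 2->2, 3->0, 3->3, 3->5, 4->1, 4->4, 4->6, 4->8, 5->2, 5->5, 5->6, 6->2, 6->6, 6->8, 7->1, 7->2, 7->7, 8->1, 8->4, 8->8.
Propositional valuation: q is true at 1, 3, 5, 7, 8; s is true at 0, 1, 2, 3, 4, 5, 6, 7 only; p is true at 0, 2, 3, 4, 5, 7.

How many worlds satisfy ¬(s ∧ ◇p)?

Recall that ◇ψ holds at a world iff ψ holds at some accessible world.
Let φ = ¬(s ∧ ◇p). Evaluate φ at each world:
  0 (successors {0, 1}): φ is false.
  1 (successors {1, 5, 8}): φ is false.
  2 (successors {0, 2}): φ is false.
  3 (successors {0, 3, 5}): φ is false.
  4 (successors {1, 4, 6, 8}): φ is false.
  5 (successors {2, 5, 6}): φ is false.
  6 (successors {2, 6, 8}): φ is false.
  7 (successors {1, 2, 7}): φ is false.
  8 (successors {1, 4, 8}): φ is true.
For instance, at 7:
  At 7: s ∧ ◇p is true, so ¬(s ∧ ◇p) is false.
    At 7: s is true, ◇p is true, so s ∧ ◇p is true.
      At 7: ◇p requires p at some successor in {1, 2, 7}.
        p holds at 2, so ◇p is true at 7.
Satisfying worlds: {8}

1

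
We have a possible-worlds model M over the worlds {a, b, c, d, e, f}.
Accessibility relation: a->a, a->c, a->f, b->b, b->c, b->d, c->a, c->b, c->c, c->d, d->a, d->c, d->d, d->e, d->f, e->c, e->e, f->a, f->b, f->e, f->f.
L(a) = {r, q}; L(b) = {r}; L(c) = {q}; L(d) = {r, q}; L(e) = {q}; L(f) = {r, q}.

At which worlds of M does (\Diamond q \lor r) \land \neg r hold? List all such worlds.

Recall that \Diamond ψ holds at a world iff ψ holds at some accessible world.
Let φ = (\Diamond q \lor r) \land \neg r. Evaluate φ at each world:
  a (successors {a, c, f}): φ is false.
  b (successors {b, c, d}): φ is false.
  c (successors {a, b, c, d}): φ is true.
  d (successors {a, c, d, e, f}): φ is false.
  e (successors {c, e}): φ is true.
  f (successors {a, b, e, f}): φ is false.
For instance, at d:
  At d: \Diamond q \lor r is true, \neg r is false, so (\Diamond q \lor r) \land \neg r is false.
    At d: \Diamond q is true, r is true, so \Diamond q \lor r is true.
      At d: \Diamond q requires q at some successor in {a, c, d, e, f}.
        q holds at a, so \Diamond q is true at d.
Satisfying worlds: {c, e}

c, e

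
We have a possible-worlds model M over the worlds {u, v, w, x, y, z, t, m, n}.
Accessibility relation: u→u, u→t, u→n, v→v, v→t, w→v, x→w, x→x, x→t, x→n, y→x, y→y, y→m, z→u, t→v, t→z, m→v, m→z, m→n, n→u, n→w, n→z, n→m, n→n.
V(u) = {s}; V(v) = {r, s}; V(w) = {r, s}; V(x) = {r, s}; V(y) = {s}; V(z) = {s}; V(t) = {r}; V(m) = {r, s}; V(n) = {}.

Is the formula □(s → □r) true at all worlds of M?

No

Let φ = □(s → □r). Evaluate φ at each world:
  u (successors {u, t, n}): φ is false.
  v (successors {v, t}): φ is true.
  w (successors {v}): φ is true.
  x (successors {w, x, t, n}): φ is false.
  y (successors {x, y, m}): φ is false.
  z (successors {u}): φ is false.
  t (successors {v, z}): φ is false.
  m (successors {v, z, n}): φ is false.
  n (successors {u, w, z, m, n}): φ is false.
Detail at u (counterexample):
  At u: □(s → □r) requires s → □r at every successor {u, t, n}.
    s → □r fails at u, so □(s → □r) is false at u.
      At u: s is true, □r is false, so s → □r is false.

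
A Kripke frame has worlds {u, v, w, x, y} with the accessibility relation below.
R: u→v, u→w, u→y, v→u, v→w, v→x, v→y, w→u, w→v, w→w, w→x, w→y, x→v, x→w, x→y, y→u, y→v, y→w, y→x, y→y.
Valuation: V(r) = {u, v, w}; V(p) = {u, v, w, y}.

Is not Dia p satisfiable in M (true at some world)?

Let φ = not Dia p. Evaluate φ at each world:
  u (successors {v, w, y}): φ is false.
  v (successors {u, w, x, y}): φ is false.
  w (successors {u, v, w, x, y}): φ is false.
  x (successors {v, w, y}): φ is false.
  y (successors {u, v, w, x, y}): φ is false.
For instance, at y:
  At y: Dia p is true, so not Dia p is false.
    At y: Dia p requires p at some successor in {u, v, w, x, y}.
      p holds at u, so Dia p is true at y.

No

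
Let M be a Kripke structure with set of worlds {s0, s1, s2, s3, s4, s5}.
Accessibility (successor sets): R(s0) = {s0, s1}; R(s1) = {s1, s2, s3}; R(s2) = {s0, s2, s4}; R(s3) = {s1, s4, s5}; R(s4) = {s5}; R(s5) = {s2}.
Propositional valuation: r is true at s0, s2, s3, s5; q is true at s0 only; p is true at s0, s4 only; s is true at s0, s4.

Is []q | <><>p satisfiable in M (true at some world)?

Recall that []ψ holds at a world iff ψ holds at every accessible world, and <>ψ holds iff ψ holds at some accessible world.
Let φ = []q | <><>p. Evaluate φ at each world:
  s0 (successors {s0, s1}): φ is true.
  s1 (successors {s1, s2, s3}): φ is true.
  s2 (successors {s0, s2, s4}): φ is true.
  s3 (successors {s1, s4, s5}): φ is false.
  s4 (successors {s5}): φ is false.
  s5 (successors {s2}): φ is true.
Detail at s0 (witness):
  At s0: []q is false, <><>p is true, so []q | <><>p is true.
    At s0: []q requires q at every successor {s0, s1}.
      q fails at s1, so []q is false at s0.
    At s0: <><>p requires <>p at some successor in {s0, s1}.
      <>p holds at s0, so <><>p is true at s0.

Yes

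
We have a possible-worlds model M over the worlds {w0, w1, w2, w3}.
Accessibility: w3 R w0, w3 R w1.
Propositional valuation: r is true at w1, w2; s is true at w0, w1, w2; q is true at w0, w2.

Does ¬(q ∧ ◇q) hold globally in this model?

Let φ = ¬(q ∧ ◇q). Evaluate φ at each world:
  w0 (successors ∅): φ is true.
  w1 (successors ∅): φ is true.
  w2 (successors ∅): φ is true.
  w3 (successors {w0, w1}): φ is true.
For instance, at w3:
  At w3: q ∧ ◇q is false, so ¬(q ∧ ◇q) is true.
    At w3: q is false, ◇q is true, so q ∧ ◇q is false.
      At w3: ◇q requires q at some successor in {w0, w1}.
        q holds at w0, so ◇q is true at w3.

Yes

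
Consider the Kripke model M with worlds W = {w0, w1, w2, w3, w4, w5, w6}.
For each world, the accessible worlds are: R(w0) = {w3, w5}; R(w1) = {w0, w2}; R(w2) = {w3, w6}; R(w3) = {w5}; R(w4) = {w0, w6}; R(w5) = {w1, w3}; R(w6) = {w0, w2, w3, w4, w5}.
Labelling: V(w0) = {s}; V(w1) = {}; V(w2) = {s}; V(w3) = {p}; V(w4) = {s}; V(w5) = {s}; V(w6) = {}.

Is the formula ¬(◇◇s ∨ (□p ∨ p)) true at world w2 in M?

Recall that □ψ holds at a world iff ψ holds at every accessible world, and ◇ψ holds iff ψ holds at some accessible world.
At w2: ◇◇s ∨ (□p ∨ p) is true, so ¬(◇◇s ∨ (□p ∨ p)) is false.
  At w2: ◇◇s is true, □p ∨ p is false, so ◇◇s ∨ (□p ∨ p) is true.
    At w2: ◇◇s requires ◇s at some successor in {w3, w6}.
      ◇s holds at w3, so ◇◇s is true at w2.
    At w2: □p is false, p is false, so □p ∨ p is false.
      At w2: □p requires p at every successor {w3, w6}.
        p fails at w6, so □p is false at w2.

No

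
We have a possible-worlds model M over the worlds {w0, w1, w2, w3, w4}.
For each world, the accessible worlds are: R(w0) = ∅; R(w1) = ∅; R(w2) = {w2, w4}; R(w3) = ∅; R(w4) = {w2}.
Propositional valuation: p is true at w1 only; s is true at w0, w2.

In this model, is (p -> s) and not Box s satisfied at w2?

Recall that Box ψ holds at a world iff ψ holds at every accessible world, and Dia ψ holds iff ψ holds at some accessible world.
At w2: p -> s is true, not Box s is true, so (p -> s) and not Box s is true.
  At w2: Box s is false, so not Box s is true.
    At w2: Box s requires s at every successor {w2, w4}.
      s fails at w4, so Box s is false at w2.

Yes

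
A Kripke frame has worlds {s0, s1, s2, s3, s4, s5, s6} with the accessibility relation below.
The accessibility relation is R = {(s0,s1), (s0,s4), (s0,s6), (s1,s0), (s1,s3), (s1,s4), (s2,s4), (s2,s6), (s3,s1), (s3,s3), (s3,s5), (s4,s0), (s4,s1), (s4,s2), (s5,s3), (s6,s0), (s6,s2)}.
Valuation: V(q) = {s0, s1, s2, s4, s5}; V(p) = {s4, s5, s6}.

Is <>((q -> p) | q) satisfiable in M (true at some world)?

Let φ = <>((q -> p) | q). Evaluate φ at each world:
  s0 (successors {s1, s4, s6}): φ is true.
  s1 (successors {s0, s3, s4}): φ is true.
  s2 (successors {s4, s6}): φ is true.
  s3 (successors {s1, s3, s5}): φ is true.
  s4 (successors {s0, s1, s2}): φ is true.
  s5 (successors {s3}): φ is true.
  s6 (successors {s0, s2}): φ is true.
Detail at s0 (witness):
  At s0: <>((q -> p) | q) requires (q -> p) | q at some successor in {s1, s4, s6}.
    (q -> p) | q holds at s1, so <>((q -> p) | q) is true at s0.

Yes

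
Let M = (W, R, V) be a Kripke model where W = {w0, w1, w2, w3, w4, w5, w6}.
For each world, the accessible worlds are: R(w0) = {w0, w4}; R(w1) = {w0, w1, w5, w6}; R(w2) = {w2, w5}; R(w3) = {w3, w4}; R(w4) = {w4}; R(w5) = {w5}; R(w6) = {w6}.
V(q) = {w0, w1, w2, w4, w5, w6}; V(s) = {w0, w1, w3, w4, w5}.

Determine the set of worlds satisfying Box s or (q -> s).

w0, w1, w3, w4, w5

Let φ = Box s or (q -> s). Evaluate φ at each world:
  w0 (successors {w0, w4}): φ is true.
  w1 (successors {w0, w1, w5, w6}): φ is true.
  w2 (successors {w2, w5}): φ is false.
  w3 (successors {w3, w4}): φ is true.
  w4 (successors {w4}): φ is true.
  w5 (successors {w5}): φ is true.
  w6 (successors {w6}): φ is false.
For instance, at w1:
  At w1: Box s is false, q -> s is true, so Box s or (q -> s) is true.
    At w1: Box s requires s at every successor {w0, w1, w5, w6}.
      s fails at w6, so Box s is false at w1.
Satisfying worlds: {w0, w1, w3, w4, w5}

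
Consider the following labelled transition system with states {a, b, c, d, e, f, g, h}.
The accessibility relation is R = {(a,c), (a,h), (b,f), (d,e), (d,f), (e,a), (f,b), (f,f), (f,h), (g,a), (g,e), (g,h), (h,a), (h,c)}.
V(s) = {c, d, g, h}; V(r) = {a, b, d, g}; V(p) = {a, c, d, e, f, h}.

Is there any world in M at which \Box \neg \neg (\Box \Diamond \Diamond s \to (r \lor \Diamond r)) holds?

Let φ = \Box \neg \neg (\Box \Diamond \Diamond s \to (r \lor \Diamond r)). Evaluate φ at each world:
  a (successors {c, h}): φ is false.
  b (successors {f}): φ is true.
  c (successors ∅): φ is true.
  d (successors {e, f}): φ is true.
  e (successors {a}): φ is true.
  f (successors {b, f, h}): φ is true.
  g (successors {a, e, h}): φ is true.
  h (successors {a, c}): φ is false.
Detail at b (witness):
  At b: \Box \neg \neg (\Box \Diamond \Diamond s \to (r \lor \Diamond r)) requires \neg \neg (\Box \Diamond \Diamond s \to (r \lor \Diamond r)) at every successor {f}.
      At f: \neg (\Box \Diamond \Diamond s \to (r \lor \Diamond r)) is false, so \neg \neg (\Box \Diamond \Diamond s \to (r \lor \Diamond r)) is true.
  So \Box \neg \neg (\Box \Diamond \Diamond s \to (r \lor \Diamond r)) is true at b.

Yes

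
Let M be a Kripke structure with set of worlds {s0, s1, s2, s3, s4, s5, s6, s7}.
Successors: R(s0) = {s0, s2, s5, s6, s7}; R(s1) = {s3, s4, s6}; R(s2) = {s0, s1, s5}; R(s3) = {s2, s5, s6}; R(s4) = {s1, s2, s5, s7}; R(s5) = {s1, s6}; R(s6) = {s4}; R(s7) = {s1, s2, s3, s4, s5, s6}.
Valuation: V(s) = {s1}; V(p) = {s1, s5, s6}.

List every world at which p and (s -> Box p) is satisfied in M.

Let φ = p and (s -> Box p). Evaluate φ at each world:
  s0 (successors {s0, s2, s5, s6, s7}): φ is false.
  s1 (successors {s3, s4, s6}): φ is false.
  s2 (successors {s0, s1, s5}): φ is false.
  s3 (successors {s2, s5, s6}): φ is false.
  s4 (successors {s1, s2, s5, s7}): φ is false.
  s5 (successors {s1, s6}): φ is true.
  s6 (successors {s4}): φ is true.
  s7 (successors {s1, s2, s3, s4, s5, s6}): φ is false.
For instance, at s7:
  At s7: p is false, s -> Box p is true, so p and (s -> Box p) is false.
    At s7: s is false, Box p is false, so s -> Box p is true.
      At s7: Box p requires p at every successor {s1, s2, s3, s4, s5, s6}.
        p fails at s2, so Box p is false at s7.
Satisfying worlds: {s5, s6}

s5, s6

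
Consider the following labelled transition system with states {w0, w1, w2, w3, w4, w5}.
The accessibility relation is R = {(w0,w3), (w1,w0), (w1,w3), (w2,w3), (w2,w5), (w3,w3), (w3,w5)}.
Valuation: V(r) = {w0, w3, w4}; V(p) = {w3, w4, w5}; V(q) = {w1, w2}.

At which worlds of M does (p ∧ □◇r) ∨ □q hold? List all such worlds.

w4, w5

Recall that □ψ holds at a world iff ψ holds at every accessible world, and ◇ψ holds iff ψ holds at some accessible world.
Let φ = (p ∧ □◇r) ∨ □q. Evaluate φ at each world:
  w0 (successors {w3}): φ is false.
  w1 (successors {w0, w3}): φ is false.
  w2 (successors {w3, w5}): φ is false.
  w3 (successors {w3, w5}): φ is false.
  w4 (successors ∅): φ is true.
  w5 (successors ∅): φ is true.
For instance, at w2:
  At w2: p ∧ □◇r is false, □q is false, so (p ∧ □◇r) ∨ □q is false.
    At w2: p is false, □◇r is false, so p ∧ □◇r is false.
      At w2: □◇r requires ◇r at every successor {w3, w5}.
        ◇r fails at w5, so □◇r is false at w2.
    At w2: □q requires q at every successor {w3, w5}.
      q fails at w3, so □q is false at w2.
Satisfying worlds: {w4, w5}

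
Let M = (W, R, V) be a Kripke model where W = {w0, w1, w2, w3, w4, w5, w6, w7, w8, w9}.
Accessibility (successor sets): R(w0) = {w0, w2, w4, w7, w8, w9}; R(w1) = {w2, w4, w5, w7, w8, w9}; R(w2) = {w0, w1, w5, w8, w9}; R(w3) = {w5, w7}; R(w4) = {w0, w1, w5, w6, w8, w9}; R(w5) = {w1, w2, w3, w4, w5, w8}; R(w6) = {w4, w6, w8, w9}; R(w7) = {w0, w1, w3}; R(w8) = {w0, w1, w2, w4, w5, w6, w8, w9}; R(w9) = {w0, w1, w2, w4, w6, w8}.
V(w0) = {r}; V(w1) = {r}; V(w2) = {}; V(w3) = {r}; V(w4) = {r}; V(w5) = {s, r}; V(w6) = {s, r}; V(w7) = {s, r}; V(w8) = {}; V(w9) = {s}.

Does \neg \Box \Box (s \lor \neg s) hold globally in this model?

No

Let φ = \neg \Box \Box (s \lor \neg s). Evaluate φ at each world:
  w0 (successors {w0, w2, w4, w7, w8, w9}): φ is false.
  w1 (successors {w2, w4, w5, w7, w8, w9}): φ is false.
  w2 (successors {w0, w1, w5, w8, w9}): φ is false.
  w3 (successors {w5, w7}): φ is false.
  w4 (successors {w0, w1, w5, w6, w8, w9}): φ is false.
  w5 (successors {w1, w2, w3, w4, w5, w8}): φ is false.
  w6 (successors {w4, w6, w8, w9}): φ is false.
  w7 (successors {w0, w1, w3}): φ is false.
  w8 (successors {w0, w1, w2, w4, w5, w6, w8, w9}): φ is false.
  w9 (successors {w0, w1, w2, w4, w6, w8}): φ is false.
Detail at w0 (counterexample):
  At w0: \Box \Box (s \lor \neg s) is true, so \neg \Box \Box (s \lor \neg s) is false.
    At w0: \Box \Box (s \lor \neg s) requires \Box (s \lor \neg s) at every successor {w0, w2, w4, w7, w8, w9}.
      At w0: \Box (s \lor \neg s) is true.
      At w2: \Box (s \lor \neg s) is true.
      At w4: \Box (s \lor \neg s) is true.
      At w7: \Box (s \lor \neg s) is true.
      At w8: \Box (s \lor \neg s) is true.
      At w9: \Box (s \lor \neg s) is true.
    So \Box \Box (s \lor \neg s) is true at w0.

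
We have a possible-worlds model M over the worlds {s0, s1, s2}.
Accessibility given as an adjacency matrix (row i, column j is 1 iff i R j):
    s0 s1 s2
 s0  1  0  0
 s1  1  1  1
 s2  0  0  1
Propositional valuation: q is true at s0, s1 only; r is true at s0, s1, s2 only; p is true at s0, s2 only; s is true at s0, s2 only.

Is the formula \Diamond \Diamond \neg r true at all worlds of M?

No

Recall that \Diamond ψ holds at a world iff ψ holds at some accessible world.
Let φ = \Diamond \Diamond \neg r. Evaluate φ at each world:
  s0 (successors {s0}): φ is false.
  s1 (successors {s0, s1, s2}): φ is false.
  s2 (successors {s2}): φ is false.
Detail at s0 (counterexample):
  At s0: \Diamond \Diamond \neg r requires \Diamond \neg r at some successor in {s0}.
    At s0: \Diamond \neg r is false.
  So \Diamond \Diamond \neg r is false at s0.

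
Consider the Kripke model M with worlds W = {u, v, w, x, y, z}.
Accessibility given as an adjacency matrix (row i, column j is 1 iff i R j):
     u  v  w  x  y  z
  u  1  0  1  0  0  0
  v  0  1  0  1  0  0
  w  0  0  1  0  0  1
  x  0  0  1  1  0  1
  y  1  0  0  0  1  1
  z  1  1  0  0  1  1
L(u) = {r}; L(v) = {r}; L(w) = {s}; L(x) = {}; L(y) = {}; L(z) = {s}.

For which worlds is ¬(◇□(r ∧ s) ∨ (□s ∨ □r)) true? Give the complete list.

u, v, x, y, z

Let φ = ¬(◇□(r ∧ s) ∨ (□s ∨ □r)). Evaluate φ at each world:
  u (successors {u, w}): φ is true.
  v (successors {v, x}): φ is true.
  w (successors {w, z}): φ is false.
  x (successors {w, x, z}): φ is true.
  y (successors {u, y, z}): φ is true.
  z (successors {u, v, y, z}): φ is true.
For instance, at y:
  At y: ◇□(r ∧ s) ∨ (□s ∨ □r) is false, so ¬(◇□(r ∧ s) ∨ (□s ∨ □r)) is true.
    At y: ◇□(r ∧ s) is false, □s ∨ □r is false, so ◇□(r ∧ s) ∨ (□s ∨ □r) is false.
      At y: ◇□(r ∧ s) requires □(r ∧ s) at some successor in {u, y, z}.
        At u: □(r ∧ s) is false.
        At y: □(r ∧ s) is false.
        At z: □(r ∧ s) is false.
      So ◇□(r ∧ s) is false at y.
      At y: □s is false, □r is false, so □s ∨ □r is false.
Satisfying worlds: {u, v, x, y, z}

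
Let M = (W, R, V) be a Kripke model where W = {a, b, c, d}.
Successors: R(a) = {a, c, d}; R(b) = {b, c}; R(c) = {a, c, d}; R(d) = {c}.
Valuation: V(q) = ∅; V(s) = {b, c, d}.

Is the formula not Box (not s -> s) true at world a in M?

At a: Box (not s -> s) is false, so not Box (not s -> s) is true.
  At a: Box (not s -> s) requires not s -> s at every successor {a, c, d}.
    not s -> s fails at a, so Box (not s -> s) is false at a.

Yes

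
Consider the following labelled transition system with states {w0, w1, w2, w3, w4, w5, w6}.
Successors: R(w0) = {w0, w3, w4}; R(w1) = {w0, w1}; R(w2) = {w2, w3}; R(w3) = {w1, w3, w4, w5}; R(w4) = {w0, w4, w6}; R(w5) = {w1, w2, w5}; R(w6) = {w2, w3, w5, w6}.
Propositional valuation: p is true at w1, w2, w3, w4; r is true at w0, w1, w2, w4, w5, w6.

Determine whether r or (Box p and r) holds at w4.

Yes

Recall that Box ψ holds at a world iff ψ holds at every accessible world, and Dia ψ holds iff ψ holds at some accessible world.
At w4: r is true, Box p and r is false, so r or (Box p and r) is true.
  At w4: Box p is false, r is true, so Box p and r is false.
    At w4: Box p requires p at every successor {w0, w4, w6}.
      p fails at w0, so Box p is false at w4.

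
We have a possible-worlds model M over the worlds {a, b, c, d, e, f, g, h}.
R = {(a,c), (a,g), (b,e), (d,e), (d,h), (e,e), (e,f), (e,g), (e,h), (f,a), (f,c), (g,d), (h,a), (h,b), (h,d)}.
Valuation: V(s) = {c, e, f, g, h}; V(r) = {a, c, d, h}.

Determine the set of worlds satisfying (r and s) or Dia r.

a, c, d, e, f, g, h

Recall that Dia ψ holds at a world iff ψ holds at some accessible world.
Let φ = (r and s) or Dia r. Evaluate φ at each world:
  a (successors {c, g}): φ is true.
  b (successors {e}): φ is false.
  c (successors ∅): φ is true.
  d (successors {e, h}): φ is true.
  e (successors {e, f, g, h}): φ is true.
  f (successors {a, c}): φ is true.
  g (successors {d}): φ is true.
  h (successors {a, b, d}): φ is true.
For instance, at f:
  At f: r and s is false, Dia r is true, so (r and s) or Dia r is true.
    At f: Dia r requires r at some successor in {a, c}.
      r holds at a, so Dia r is true at f.
Satisfying worlds: {a, c, d, e, f, g, h}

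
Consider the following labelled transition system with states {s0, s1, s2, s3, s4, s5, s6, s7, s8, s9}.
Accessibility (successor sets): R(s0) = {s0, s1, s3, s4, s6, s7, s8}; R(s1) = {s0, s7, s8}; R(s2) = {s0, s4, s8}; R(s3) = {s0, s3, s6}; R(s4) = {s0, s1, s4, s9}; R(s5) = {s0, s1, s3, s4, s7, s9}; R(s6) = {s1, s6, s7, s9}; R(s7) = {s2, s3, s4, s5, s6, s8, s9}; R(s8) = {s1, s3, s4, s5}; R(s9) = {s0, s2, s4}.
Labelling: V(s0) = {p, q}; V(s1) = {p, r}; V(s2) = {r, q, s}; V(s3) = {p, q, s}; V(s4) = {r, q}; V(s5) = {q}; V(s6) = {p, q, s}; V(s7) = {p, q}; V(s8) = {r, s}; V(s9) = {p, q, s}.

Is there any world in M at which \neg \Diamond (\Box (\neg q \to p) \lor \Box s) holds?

No

Recall that \Box ψ holds at a world iff ψ holds at every accessible world, and \Diamond ψ holds iff ψ holds at some accessible world.
Let φ = \neg \Diamond (\Box (\neg q \to p) \lor \Box s). Evaluate φ at each world:
  s0 (successors {s0, s1, s3, s4, s6, s7, s8}): φ is false.
  s1 (successors {s0, s7, s8}): φ is false.
  s2 (successors {s0, s4, s8}): φ is false.
  s3 (successors {s0, s3, s6}): φ is false.
  s4 (successors {s0, s1, s4, s9}): φ is false.
  s5 (successors {s0, s1, s3, s4, s7, s9}): φ is false.
  s6 (successors {s1, s6, s7, s9}): φ is false.
  s7 (successors {s2, s3, s4, s5, s6, s8, s9}): φ is false.
  s8 (successors {s1, s3, s4, s5}): φ is false.
  s9 (successors {s0, s2, s4}): φ is false.
For instance, at s7:
  At s7: \Diamond (\Box (\neg q \to p) \lor \Box s) is true, so \neg \Diamond (\Box (\neg q \to p) \lor \Box s) is false.
    At s7: \Diamond (\Box (\neg q \to p) \lor \Box s) requires \Box (\neg q \to p) \lor \Box s at some successor in {s2, s3, s4, s5, s6, s8, s9}.
      \Box (\neg q \to p) \lor \Box s holds at s3, so \Diamond (\Box (\neg q \to p) \lor \Box s) is true at s7.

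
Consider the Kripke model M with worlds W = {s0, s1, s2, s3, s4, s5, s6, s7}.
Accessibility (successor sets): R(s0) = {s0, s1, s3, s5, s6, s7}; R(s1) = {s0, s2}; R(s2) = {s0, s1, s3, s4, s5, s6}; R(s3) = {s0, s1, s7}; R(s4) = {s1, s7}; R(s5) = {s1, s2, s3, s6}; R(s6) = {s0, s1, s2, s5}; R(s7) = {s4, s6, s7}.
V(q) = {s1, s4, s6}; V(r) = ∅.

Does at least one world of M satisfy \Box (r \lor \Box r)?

No

Let φ = \Box (r \lor \Box r). Evaluate φ at each world:
  s0 (successors {s0, s1, s3, s5, s6, s7}): φ is false.
  s1 (successors {s0, s2}): φ is false.
  s2 (successors {s0, s1, s3, s4, s5, s6}): φ is false.
  s3 (successors {s0, s1, s7}): φ is false.
  s4 (successors {s1, s7}): φ is false.
  s5 (successors {s1, s2, s3, s6}): φ is false.
  s6 (successors {s0, s1, s2, s5}): φ is false.
  s7 (successors {s4, s6, s7}): φ is false.
For instance, at s3:
  At s3: \Box (r \lor \Box r) requires r \lor \Box r at every successor {s0, s1, s7}.
    r \lor \Box r fails at s0, so \Box (r \lor \Box r) is false at s3.
      At s0: r is false, \Box r is false, so r \lor \Box r is false.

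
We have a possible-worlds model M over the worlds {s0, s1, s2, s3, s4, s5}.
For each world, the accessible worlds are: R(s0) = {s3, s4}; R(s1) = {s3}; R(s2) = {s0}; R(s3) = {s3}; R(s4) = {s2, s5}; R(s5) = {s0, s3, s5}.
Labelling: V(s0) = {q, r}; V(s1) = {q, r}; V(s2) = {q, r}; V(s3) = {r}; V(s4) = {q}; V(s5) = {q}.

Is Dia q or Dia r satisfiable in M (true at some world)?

Let φ = Dia q or Dia r. Evaluate φ at each world:
  s0 (successors {s3, s4}): φ is true.
  s1 (successors {s3}): φ is true.
  s2 (successors {s0}): φ is true.
  s3 (successors {s3}): φ is true.
  s4 (successors {s2, s5}): φ is true.
  s5 (successors {s0, s3, s5}): φ is true.
Detail at s0 (witness):
  At s0: Dia q is true, Dia r is true, so Dia q or Dia r is true.
    At s0: Dia q requires q at some successor in {s3, s4}.
      q holds at s4, so Dia q is true at s0.
    At s0: Dia r requires r at some successor in {s3, s4}.
      r holds at s3, so Dia r is true at s0.

Yes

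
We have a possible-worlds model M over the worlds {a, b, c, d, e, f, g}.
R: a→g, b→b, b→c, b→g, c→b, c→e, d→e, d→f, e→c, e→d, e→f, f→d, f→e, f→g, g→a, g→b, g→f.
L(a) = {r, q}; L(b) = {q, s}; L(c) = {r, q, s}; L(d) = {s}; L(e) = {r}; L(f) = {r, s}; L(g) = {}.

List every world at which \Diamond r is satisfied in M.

b, c, d, e, f, g

Let φ = \Diamond r. Evaluate φ at each world:
  a (successors {g}): φ is false.
  b (successors {b, c, g}): φ is true.
  c (successors {b, e}): φ is true.
  d (successors {e, f}): φ is true.
  e (successors {c, d, f}): φ is true.
  f (successors {d, e, g}): φ is true.
  g (successors {a, b, f}): φ is true.
For instance, at d:
  At d: \Diamond r requires r at some successor in {e, f}.
    r holds at e, so \Diamond r is true at d.
Satisfying worlds: {b, c, d, e, f, g}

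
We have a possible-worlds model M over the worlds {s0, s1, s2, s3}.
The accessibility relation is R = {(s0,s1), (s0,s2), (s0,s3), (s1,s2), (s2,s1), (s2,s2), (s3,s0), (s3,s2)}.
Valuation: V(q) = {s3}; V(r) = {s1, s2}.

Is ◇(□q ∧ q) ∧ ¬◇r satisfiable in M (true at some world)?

Let φ = ◇(□q ∧ q) ∧ ¬◇r. Evaluate φ at each world:
  s0 (successors {s1, s2, s3}): φ is false.
  s1 (successors {s2}): φ is false.
  s2 (successors {s1, s2}): φ is false.
  s3 (successors {s0, s2}): φ is false.
For instance, at s0:
  At s0: ◇(□q ∧ q) is false, ¬◇r is false, so ◇(□q ∧ q) ∧ ¬◇r is false.
    At s0: ◇(□q ∧ q) requires □q ∧ q at some successor in {s1, s2, s3}.
      At s1: □q ∧ q is false.
      At s2: □q ∧ q is false.
      At s3: □q ∧ q is false.
    So ◇(□q ∧ q) is false at s0.
    At s0: ◇r is true, so ¬◇r is false.
      At s0: ◇r requires r at some successor in {s1, s2, s3}.
        r holds at s1, so ◇r is true at s0.

No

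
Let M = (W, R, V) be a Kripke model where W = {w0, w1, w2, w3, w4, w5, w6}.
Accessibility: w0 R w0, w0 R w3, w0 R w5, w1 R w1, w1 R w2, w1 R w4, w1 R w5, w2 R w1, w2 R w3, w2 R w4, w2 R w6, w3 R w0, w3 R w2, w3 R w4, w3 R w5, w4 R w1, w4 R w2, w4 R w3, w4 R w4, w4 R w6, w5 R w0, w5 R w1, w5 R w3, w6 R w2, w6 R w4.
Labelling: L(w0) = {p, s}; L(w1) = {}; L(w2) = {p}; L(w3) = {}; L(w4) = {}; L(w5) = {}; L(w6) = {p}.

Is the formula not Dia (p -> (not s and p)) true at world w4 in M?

At w4: Dia (p -> (not s and p)) is true, so not Dia (p -> (not s and p)) is false.
  At w4: Dia (p -> (not s and p)) requires p -> (not s and p) at some successor in {w1, w2, w3, w4, w6}.
    p -> (not s and p) holds at w1, so Dia (p -> (not s and p)) is true at w4.

No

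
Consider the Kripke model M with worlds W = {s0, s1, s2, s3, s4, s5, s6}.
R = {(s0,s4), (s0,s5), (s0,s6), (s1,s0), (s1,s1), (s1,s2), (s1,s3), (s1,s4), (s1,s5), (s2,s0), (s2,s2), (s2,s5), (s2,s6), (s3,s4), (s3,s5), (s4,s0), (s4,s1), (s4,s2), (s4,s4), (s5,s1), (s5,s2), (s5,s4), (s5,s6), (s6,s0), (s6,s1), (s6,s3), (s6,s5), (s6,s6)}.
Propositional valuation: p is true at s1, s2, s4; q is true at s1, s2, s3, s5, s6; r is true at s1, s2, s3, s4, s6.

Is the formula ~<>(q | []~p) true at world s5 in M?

No

Recall that []ψ holds at a world iff ψ holds at every accessible world, and <>ψ holds iff ψ holds at some accessible world.
At s5: <>(q | []~p) is true, so ~<>(q | []~p) is false.
  At s5: <>(q | []~p) requires q | []~p at some successor in {s1, s2, s4, s6}.
    q | []~p holds at s1, so <>(q | []~p) is true at s5.
      At s1: q is true, []~p is false, so q | []~p is true.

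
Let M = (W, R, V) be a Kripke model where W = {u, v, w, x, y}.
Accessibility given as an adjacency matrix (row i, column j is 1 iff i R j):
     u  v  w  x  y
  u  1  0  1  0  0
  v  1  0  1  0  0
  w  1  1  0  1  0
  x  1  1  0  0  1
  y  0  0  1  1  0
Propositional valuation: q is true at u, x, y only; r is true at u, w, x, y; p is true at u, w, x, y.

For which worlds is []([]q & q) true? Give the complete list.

none

Let φ = []([]q & q). Evaluate φ at each world:
  u (successors {u, w}): φ is false.
  v (successors {u, w}): φ is false.
  w (successors {u, v, x}): φ is false.
  x (successors {u, v, y}): φ is false.
  y (successors {w, x}): φ is false.
For instance, at v:
  At v: []([]q & q) requires []q & q at every successor {u, w}.
    []q & q fails at u, so []([]q & q) is false at v.
      At u: []q is false, q is true, so []q & q is false.
Satisfying worlds: none.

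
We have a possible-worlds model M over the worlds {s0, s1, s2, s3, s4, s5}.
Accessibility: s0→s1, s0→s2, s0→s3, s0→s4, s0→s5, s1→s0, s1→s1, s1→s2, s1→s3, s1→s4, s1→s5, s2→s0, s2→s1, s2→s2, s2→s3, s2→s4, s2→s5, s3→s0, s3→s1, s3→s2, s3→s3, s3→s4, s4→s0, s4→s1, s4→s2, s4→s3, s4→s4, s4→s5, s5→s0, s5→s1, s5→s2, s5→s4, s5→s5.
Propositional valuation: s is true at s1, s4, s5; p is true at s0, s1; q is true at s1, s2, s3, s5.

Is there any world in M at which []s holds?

Let φ = []s. Evaluate φ at each world:
  s0 (successors {s1, s2, s3, s4, s5}): φ is false.
  s1 (successors {s0, s1, s2, s3, s4, s5}): φ is false.
  s2 (successors {s0, s1, s2, s3, s4, s5}): φ is false.
  s3 (successors {s0, s1, s2, s3, s4}): φ is false.
  s4 (successors {s0, s1, s2, s3, s4, s5}): φ is false.
  s5 (successors {s0, s1, s2, s4, s5}): φ is false.
For instance, at s2:
  At s2: []s requires s at every successor {s0, s1, s2, s3, s4, s5}.
    s fails at s0, so []s is false at s2.

No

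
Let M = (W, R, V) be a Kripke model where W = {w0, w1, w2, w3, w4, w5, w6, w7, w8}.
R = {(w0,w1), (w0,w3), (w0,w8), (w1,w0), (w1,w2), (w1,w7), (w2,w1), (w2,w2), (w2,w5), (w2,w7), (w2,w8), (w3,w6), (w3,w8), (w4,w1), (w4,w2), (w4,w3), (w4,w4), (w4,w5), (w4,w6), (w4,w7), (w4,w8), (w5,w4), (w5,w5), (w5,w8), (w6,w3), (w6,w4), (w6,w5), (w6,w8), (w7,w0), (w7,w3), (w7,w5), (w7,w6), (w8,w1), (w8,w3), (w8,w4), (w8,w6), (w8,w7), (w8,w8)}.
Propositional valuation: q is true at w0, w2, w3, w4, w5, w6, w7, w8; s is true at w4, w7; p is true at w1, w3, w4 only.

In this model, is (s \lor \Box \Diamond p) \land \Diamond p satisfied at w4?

Recall that \Box ψ holds at a world iff ψ holds at every accessible world, and \Diamond ψ holds iff ψ holds at some accessible world.
At w4: s \lor \Box \Diamond p is true, \Diamond p is true, so (s \lor \Box \Diamond p) \land \Diamond p is true.
  At w4: s is true, \Box \Diamond p is false, so s \lor \Box \Diamond p is true.
    At w4: \Box \Diamond p requires \Diamond p at every successor {w1, w2, w3, w4, w5, w6, w7, w8}.
      \Diamond p fails at w1, so \Box \Diamond p is false at w4.
  At w4: \Diamond p requires p at some successor in {w1, w2, w3, w4, w5, w6, w7, w8}.
    p holds at w1, so \Diamond p is true at w4.

Yes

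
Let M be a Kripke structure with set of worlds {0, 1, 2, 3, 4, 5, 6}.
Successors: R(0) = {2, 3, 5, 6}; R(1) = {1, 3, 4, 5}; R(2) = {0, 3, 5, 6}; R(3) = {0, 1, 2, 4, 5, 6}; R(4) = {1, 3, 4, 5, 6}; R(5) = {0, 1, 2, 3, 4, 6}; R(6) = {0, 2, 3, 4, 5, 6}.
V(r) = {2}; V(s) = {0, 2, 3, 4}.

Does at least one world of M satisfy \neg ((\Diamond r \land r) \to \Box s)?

Let φ = \neg ((\Diamond r \land r) \to \Box s). Evaluate φ at each world:
  0 (successors {2, 3, 5, 6}): φ is false.
  1 (successors {1, 3, 4, 5}): φ is false.
  2 (successors {0, 3, 5, 6}): φ is false.
  3 (successors {0, 1, 2, 4, 5, 6}): φ is false.
  4 (successors {1, 3, 4, 5, 6}): φ is false.
  5 (successors {0, 1, 2, 3, 4, 6}): φ is false.
  6 (successors {0, 2, 3, 4, 5, 6}): φ is false.
For instance, at 6:
  At 6: (\Diamond r \land r) \to \Box s is true, so \neg ((\Diamond r \land r) \to \Box s) is false.
    At 6: \Diamond r \land r is false, \Box s is false, so (\Diamond r \land r) \to \Box s is true.
      At 6: \Diamond r is true, r is false, so \Diamond r \land r is false.
      At 6: \Box s requires s at every successor {0, 2, 3, 4, 5, 6}.
        s fails at 5, so \Box s is false at 6.

No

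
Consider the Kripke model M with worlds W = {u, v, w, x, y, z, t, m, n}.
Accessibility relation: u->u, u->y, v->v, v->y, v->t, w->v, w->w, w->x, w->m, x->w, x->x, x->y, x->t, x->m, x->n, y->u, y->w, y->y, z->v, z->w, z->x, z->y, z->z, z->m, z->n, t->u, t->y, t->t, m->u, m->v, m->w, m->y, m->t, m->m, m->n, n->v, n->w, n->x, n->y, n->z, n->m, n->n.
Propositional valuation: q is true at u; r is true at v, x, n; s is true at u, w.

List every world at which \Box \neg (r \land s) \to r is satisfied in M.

Recall that \Box ψ holds at a world iff ψ holds at every accessible world, and \Diamond ψ holds iff ψ holds at some accessible world.
Let φ = \Box \neg (r \land s) \to r. Evaluate φ at each world:
  u (successors {u, y}): φ is false.
  v (successors {v, y, t}): φ is true.
  w (successors {v, w, x, m}): φ is false.
  x (successors {w, x, y, t, m, n}): φ is true.
  y (successors {u, w, y}): φ is false.
  z (successors {v, w, x, y, z, m, n}): φ is false.
  t (successors {u, y, t}): φ is false.
  m (successors {u, v, w, y, t, m, n}): φ is false.
  n (successors {v, w, x, y, z, m, n}): φ is true.
For instance, at u:
  At u: \Box \neg (r \land s) is true, r is false, so \Box \neg (r \land s) \to r is false.
    At u: \Box \neg (r \land s) requires \neg (r \land s) at every successor {u, y}.
      At u: \neg (r \land s) is true.
      At y: \neg (r \land s) is true.
    So \Box \neg (r \land s) is true at u.
Satisfying worlds: {v, x, n}

v, x, n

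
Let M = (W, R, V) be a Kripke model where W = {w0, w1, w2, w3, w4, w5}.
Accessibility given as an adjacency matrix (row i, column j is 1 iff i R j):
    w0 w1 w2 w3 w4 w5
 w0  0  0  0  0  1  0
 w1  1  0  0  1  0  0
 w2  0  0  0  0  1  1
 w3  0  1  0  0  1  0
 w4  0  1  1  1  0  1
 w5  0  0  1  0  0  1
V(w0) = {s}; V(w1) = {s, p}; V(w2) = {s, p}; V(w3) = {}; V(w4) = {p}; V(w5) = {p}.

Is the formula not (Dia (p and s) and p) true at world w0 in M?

Yes

At w0: Dia (p and s) and p is false, so not (Dia (p and s) and p) is true.
  At w0: Dia (p and s) is false, p is false, so Dia (p and s) and p is false.
    At w0: Dia (p and s) requires p and s at some successor in {w4}.
      At w4: p and s is false.
    So Dia (p and s) is false at w0.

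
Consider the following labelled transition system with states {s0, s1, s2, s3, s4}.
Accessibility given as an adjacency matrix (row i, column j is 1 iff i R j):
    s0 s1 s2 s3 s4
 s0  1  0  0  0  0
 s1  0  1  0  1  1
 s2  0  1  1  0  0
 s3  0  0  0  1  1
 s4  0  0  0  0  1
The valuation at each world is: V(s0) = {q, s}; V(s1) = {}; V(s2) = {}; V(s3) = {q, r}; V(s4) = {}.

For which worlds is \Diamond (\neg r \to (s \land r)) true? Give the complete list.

s1, s3

Let φ = \Diamond (\neg r \to (s \land r)). Evaluate φ at each world:
  s0 (successors {s0}): φ is false.
  s1 (successors {s1, s3, s4}): φ is true.
  s2 (successors {s1, s2}): φ is false.
  s3 (successors {s3, s4}): φ is true.
  s4 (successors {s4}): φ is false.
For instance, at s4:
  At s4: \Diamond (\neg r \to (s \land r)) requires \neg r \to (s \land r) at some successor in {s4}.
    At s4: \neg r \to (s \land r) is false.
  So \Diamond (\neg r \to (s \land r)) is false at s4.
Satisfying worlds: {s1, s3}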